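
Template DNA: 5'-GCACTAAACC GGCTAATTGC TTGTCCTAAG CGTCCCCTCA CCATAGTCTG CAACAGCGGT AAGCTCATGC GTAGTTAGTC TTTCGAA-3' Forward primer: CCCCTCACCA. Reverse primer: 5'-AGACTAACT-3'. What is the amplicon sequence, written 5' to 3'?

5'-CCCCTCACCATAGTCTGCAACAGCGGTAAGCTCATGCGTAGTTAGTCT-3'

The forward primer matches the template at positions 34–43.
Taking the reverse complement of AGACTAACT gives AGTTAGTCT, found at positions 73–81 on the template; the primer anneals here to the top strand with its 3' end pointing upstream.
The product is the template from position 34 through 81 (48 bp).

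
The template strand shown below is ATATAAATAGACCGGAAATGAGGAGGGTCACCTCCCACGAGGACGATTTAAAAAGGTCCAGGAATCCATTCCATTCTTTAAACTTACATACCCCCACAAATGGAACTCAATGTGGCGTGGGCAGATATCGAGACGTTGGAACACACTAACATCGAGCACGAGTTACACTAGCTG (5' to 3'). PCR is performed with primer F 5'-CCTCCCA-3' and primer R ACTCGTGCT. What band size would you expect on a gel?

Forward primer CCTCCCA is found on the top strand at positions 31–37.
Taking the reverse complement of ACTCGTGCT gives AGCACGAGT, found at positions 155–163 on the template; the primer anneals here to the top strand with its 3' end pointing upstream.
Product length = (reverse-primer end) − (forward-primer start) + 1 = 163 − 31 + 1 = 133 bp.

133 bp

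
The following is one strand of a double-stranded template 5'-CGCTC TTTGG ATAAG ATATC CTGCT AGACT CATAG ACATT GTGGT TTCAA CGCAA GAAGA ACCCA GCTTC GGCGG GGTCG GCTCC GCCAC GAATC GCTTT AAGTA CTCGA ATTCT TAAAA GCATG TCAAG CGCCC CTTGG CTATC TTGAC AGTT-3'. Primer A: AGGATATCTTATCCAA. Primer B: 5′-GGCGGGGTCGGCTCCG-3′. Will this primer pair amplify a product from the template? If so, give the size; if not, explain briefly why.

Primer A (AGGATATCTTATCCAA) has reverse complement TTGGATAAGATATCCT, which matches the top strand at positions 7–22; primer A anneals to the top strand there with its 3' end pointing upstream toward position 7.
Primer B (GGCGGGGTCGGCTCCG) matches the top strand directly at positions 71–86; it anneals to the bottom strand with its 3' end pointing downstream toward position 86.
The 3' ends diverge (primer A extends toward position 1, primer B toward position 154), so the primers never converge on a shared product.

No product — the primers' 3' ends point away from each other.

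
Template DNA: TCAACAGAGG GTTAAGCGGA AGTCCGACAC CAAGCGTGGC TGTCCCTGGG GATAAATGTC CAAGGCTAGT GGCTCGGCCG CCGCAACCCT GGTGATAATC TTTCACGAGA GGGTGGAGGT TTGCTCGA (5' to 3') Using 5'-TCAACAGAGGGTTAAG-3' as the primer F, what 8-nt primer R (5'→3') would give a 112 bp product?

5'-CCTCTCGT-3'

The forward primer binds at positions 1–16, so a 112 bp product ends at position 1 + 112 − 1 = 112.
The reverse primer anneals to the top strand over positions 105–112, i.e. to ACGAGAGG.
Its sequence written 5'→3' is the reverse complement: CCTCTCGT.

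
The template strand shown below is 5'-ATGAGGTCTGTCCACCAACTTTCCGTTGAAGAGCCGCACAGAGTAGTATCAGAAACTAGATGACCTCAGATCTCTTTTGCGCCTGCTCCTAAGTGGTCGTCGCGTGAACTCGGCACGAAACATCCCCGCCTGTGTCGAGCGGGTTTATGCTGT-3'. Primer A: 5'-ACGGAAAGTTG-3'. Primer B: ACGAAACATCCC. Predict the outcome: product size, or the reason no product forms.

No product — the primers' 3' ends point away from each other.

Primer A (ACGGAAAGTTG) has reverse complement CAACTTTCCGT, which matches the top strand at positions 16–26; primer A anneals to the top strand there with its 3' end pointing upstream toward position 16.
Primer B (ACGAAACATCCC) matches the top strand directly at positions 115–126; it anneals to the bottom strand with its 3' end pointing downstream toward position 126.
The 3' ends diverge (primer A extends toward position 1, primer B toward position 153), so the primers never converge on a shared product.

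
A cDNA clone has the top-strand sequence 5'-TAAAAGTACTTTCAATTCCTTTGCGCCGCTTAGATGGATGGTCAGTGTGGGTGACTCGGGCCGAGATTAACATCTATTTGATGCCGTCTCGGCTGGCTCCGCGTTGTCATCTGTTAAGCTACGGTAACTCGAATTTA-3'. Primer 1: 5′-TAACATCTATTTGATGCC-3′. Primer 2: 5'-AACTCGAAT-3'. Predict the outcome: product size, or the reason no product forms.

Primer 1 (TAACATCTATTTGATGCC) matches the top strand at positions 68–85 (3' end points downstream).
Primer 2 (AACTCGAAT) also matches the top strand directly, at positions 126–134 — its reverse complement ATTCGAGTT is not present.
Both primers anneal to the bottom strand with 3' ends pointing the same way, so neither can prime synthesis back toward the other.

No product — both primers anneal to the same strand and extend in the same direction.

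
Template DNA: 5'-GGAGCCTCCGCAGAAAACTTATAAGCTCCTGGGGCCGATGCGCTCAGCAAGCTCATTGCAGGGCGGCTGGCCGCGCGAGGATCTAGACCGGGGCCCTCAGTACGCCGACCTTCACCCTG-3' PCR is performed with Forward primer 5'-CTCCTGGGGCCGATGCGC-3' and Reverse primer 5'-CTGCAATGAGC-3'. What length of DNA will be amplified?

Scanning the template, CTCCTGGGGCCGATGCGC occurs at positions 26–43; this primer anneals to the bottom strand there with its 3' end pointing downstream.
Reverse complement of the reverse primer: GCTCATTGCAG. This occurs on the top strand at positions 51–61.
Amplicon spans positions 26–61: 36 bp.

36 bp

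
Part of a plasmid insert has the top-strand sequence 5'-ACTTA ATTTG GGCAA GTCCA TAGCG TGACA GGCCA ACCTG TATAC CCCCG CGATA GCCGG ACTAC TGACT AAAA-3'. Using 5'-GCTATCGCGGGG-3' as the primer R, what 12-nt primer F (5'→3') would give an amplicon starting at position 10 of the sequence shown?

5'-GGGCAAGTCCAT-3'

The reverse primer's reverse complement CCCCGCGATAGC matches the template at positions 46–57; the product starts at position 10.
The forward primer is identical to the top strand over positions 10–21: GGGCAAGTCCAT.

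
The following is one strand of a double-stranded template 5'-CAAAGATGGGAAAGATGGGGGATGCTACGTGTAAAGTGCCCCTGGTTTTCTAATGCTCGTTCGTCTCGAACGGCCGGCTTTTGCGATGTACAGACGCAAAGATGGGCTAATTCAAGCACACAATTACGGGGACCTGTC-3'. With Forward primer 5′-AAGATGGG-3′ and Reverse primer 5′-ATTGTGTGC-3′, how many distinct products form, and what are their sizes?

Three products: 122 bp, 113 bp, 26 bp

The forward primer AAGATGGG matches the top strand at positions 3–10, 12–19, 99–106.
The reverse primer's reverse complement is GCACACAAT, matching at positions 116–124.
Each forward site pairs with the reverse site to give a product ending at position 124: sizes 122, 113, 26 bp.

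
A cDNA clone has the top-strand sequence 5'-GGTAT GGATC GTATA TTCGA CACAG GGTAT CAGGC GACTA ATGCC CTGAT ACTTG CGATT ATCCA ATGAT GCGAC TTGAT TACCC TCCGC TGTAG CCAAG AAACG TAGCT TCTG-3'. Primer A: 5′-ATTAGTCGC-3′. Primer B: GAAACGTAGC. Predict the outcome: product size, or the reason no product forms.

No product — the primers' 3' ends point away from each other.

Primer A (ATTAGTCGC) has reverse complement GCGACTAAT, which matches the top strand at positions 34–42; primer A anneals to the top strand there with its 3' end pointing upstream toward position 34.
Primer B (GAAACGTAGC) matches the top strand directly at positions 100–109; it anneals to the bottom strand with its 3' end pointing downstream toward position 109.
The 3' ends diverge (primer A extends toward position 1, primer B toward position 114), so the primers never converge on a shared product.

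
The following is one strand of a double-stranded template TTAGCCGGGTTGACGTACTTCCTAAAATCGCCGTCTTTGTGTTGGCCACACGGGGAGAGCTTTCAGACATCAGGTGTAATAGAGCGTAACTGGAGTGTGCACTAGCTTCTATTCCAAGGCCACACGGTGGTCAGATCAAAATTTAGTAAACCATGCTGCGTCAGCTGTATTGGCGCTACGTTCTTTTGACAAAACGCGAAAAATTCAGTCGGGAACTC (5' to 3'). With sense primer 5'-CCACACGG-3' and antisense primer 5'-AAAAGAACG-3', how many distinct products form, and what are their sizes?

Two products: 142 bp, 68 bp

The forward primer CCACACGG matches the top strand at positions 46–53, 120–127.
The reverse primer's reverse complement is CGTTCTTTT, matching at positions 179–187.
Each forward site pairs with the reverse site to give a product ending at position 187: sizes 142, 68 bp.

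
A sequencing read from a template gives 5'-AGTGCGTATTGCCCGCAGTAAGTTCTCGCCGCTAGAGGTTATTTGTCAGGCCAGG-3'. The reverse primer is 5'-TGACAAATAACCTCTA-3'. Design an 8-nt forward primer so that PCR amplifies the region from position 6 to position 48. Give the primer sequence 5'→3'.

The reverse primer's reverse complement TAGAGGTTATTTGTCA matches the template at positions 33–48; the product starts at position 6.
The forward primer is identical to the top strand over positions 6–13: GTATTGCC.

5'-GTATTGCC-3'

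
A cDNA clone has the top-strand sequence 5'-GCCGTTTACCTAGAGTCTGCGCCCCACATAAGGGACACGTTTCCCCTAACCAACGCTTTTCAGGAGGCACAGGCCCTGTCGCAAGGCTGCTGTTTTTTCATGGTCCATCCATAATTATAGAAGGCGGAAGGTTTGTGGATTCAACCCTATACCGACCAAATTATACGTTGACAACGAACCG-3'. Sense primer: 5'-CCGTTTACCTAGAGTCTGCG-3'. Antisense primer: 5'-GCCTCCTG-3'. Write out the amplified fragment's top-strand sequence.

5'-CCGTTTACCTAGAGTCTGCGCCCCACATAAGGGACACGTTTCCCCTAACCAACGCTTTTCAGGAGGC-3'

Scanning the template, CCGTTTACCTAGAGTCTGCG occurs at positions 2–21; this primer anneals to the bottom strand there with its 3' end pointing downstream.
The reverse primer's reverse complement is CAGGAGGC, which matches the template at positions 61–68.
The product is the template from position 2 through 68 (67 bp).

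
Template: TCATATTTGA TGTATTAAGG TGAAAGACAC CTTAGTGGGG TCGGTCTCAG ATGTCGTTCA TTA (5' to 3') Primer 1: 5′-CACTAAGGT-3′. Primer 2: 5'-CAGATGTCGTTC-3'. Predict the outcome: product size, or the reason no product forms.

No product — the primers' 3' ends point away from each other.

Primer 1 (CACTAAGGT) has reverse complement ACCTTAGTG, which matches the top strand at positions 29–37; primer 1 anneals to the top strand there with its 3' end pointing upstream toward position 29.
Primer 2 (CAGATGTCGTTC) matches the top strand directly at positions 48–59; it anneals to the bottom strand with its 3' end pointing downstream toward position 59.
The 3' ends diverge (primer 1 extends toward position 1, primer 2 toward position 63), so the primers never converge on a shared product.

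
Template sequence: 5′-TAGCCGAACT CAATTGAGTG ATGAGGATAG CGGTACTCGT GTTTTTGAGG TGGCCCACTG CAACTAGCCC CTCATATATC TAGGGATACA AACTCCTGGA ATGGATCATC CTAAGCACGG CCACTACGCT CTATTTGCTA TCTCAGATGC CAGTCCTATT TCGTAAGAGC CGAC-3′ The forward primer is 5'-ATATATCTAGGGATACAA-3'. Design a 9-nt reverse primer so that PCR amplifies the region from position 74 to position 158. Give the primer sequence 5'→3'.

5'-TAGGACTGG-3'

The product's 3' end on the top strand is position 158.
The reverse primer anneals to the top strand over positions 150–158, i.e. to CCAGTCCTA.
Its sequence written 5'→3' is the reverse complement: TAGGACTGG.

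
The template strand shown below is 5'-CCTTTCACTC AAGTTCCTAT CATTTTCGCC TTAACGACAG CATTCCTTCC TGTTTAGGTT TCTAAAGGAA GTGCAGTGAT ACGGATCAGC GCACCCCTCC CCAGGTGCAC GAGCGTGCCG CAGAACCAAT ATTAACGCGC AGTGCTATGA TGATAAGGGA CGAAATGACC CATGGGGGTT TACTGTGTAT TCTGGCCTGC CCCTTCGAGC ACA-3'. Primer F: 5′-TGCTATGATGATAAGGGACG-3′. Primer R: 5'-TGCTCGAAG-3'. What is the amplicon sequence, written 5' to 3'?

5'-TGCTATGATGATAAGGGACGAAATGACCCATGGGGGTTTACTGTGTATTCTGGCCTGCCCCTTCGAGCA-3'

The forward primer matches the template at positions 143–162.
Reverse complement of the reverse primer: CTTCGAGCA. This occurs on the top strand at positions 203–211.
The product is the template from position 143 through 211 (69 bp).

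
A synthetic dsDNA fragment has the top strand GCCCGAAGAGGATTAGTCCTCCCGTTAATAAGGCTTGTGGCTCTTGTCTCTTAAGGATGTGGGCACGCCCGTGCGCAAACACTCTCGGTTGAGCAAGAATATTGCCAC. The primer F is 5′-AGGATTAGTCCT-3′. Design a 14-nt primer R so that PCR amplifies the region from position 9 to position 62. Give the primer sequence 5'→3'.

5'-CCACATCCTTAAGA-3'

The product's 3' end on the top strand is position 62.
The reverse primer anneals to the top strand over positions 49–62, i.e. to TCTTAAGGATGTGG.
Its sequence written 5'→3' is the reverse complement: CCACATCCTTAAGA.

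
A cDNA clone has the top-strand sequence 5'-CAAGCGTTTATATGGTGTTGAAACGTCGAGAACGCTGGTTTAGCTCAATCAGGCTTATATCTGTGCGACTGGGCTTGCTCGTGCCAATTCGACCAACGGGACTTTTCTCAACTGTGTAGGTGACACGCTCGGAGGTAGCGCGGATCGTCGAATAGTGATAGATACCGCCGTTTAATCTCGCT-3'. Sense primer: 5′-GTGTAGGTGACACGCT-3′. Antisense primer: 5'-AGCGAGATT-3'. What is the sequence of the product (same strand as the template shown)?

5'-GTGTAGGTGACACGCTCGGAGGTAGCGCGGATCGTCGAATAGTGATAGATACCGCCGTTTAATCTCGCT-3'

Forward primer GTGTAGGTGACACGCT is found on the top strand at positions 114–129.
The reverse primer's reverse complement is AATCTCGCT, which matches the template at positions 174–182.
The product is the template from position 114 through 182 (69 bp).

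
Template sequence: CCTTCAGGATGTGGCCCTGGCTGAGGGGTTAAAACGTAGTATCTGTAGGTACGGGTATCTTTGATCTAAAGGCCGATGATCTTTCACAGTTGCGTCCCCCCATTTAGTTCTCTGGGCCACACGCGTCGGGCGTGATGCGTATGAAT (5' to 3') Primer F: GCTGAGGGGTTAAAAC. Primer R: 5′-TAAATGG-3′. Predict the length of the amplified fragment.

The forward primer matches the template at positions 20–35.
The reverse primer's reverse complement is CCATTTA, which matches the template at positions 100–106.
Amplicon spans positions 20–106: 87 bp.

87 bp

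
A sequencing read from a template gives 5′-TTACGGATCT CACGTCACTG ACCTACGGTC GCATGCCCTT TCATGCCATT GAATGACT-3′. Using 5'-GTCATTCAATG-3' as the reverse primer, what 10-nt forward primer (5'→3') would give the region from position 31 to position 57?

5'-GCATGCCCTT-3'

The reverse primer's reverse complement CATTGAATGAC matches the template at positions 47–57; the product starts at position 31.
The forward primer is identical to the top strand over positions 31–40: GCATGCCCTT.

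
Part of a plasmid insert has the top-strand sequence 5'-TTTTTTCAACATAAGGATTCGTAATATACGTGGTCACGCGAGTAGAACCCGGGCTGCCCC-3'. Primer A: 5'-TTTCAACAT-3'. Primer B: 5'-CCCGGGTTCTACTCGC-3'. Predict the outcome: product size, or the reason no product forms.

Yes — a 50 bp product.

Primer A (TTTCAACAT) matches the top strand at positions 4–12; it acts as a forward primer.
Primer B's reverse complement is GCGAGTAGAACCCGGG, matching the top strand at positions 38–53; it acts as a reverse primer.
The 3' ends face each other across positions 4–53, giving a 50 bp product.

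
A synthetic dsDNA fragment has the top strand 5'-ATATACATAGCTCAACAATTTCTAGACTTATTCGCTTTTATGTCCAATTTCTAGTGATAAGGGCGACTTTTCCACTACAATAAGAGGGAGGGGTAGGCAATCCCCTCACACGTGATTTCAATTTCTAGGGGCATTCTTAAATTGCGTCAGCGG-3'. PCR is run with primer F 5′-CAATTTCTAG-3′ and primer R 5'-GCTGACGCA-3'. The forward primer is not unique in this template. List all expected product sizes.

136 bp, 107 bp, 33 bp

The forward primer CAATTTCTAG matches the top strand at positions 16–25, 45–54, 119–128.
The reverse primer's reverse complement is TGCGTCAGC, matching at positions 143–151.
Each forward site pairs with the reverse site to give a product ending at position 151: sizes 136, 107, 33 bp.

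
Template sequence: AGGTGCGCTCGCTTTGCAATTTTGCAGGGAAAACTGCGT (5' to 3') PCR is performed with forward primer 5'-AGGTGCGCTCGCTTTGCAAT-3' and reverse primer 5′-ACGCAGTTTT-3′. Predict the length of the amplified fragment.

Scanning the template, AGGTGCGCTCGCTTTGCAAT occurs at positions 1–20; this primer anneals to the bottom strand there with its 3' end pointing downstream.
Reverse complement of the reverse primer: AAAACTGCGT. This occurs on the top strand at positions 30–39.
Amplicon spans positions 1–39: 39 bp.

39 bp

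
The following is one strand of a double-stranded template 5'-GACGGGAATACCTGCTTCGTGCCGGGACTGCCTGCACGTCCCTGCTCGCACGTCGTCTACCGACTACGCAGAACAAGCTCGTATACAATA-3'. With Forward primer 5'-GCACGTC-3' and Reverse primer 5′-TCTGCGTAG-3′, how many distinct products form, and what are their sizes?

The forward primer GCACGTC matches the top strand at positions 34–40, 48–54.
The reverse primer's reverse complement is CTACGCAGA, matching at positions 64–72.
Each forward site pairs with the reverse site to give a product ending at position 72: sizes 39, 25 bp.

Two products: 39 bp, 25 bp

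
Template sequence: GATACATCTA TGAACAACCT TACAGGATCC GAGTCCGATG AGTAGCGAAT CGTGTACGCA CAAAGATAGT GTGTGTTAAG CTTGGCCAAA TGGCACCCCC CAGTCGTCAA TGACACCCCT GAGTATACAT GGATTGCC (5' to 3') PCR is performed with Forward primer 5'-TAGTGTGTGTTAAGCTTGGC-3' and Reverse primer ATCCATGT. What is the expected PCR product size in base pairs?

68 bp

Forward primer TAGTGTGTGTTAAGCTTGGC is found on the top strand at positions 67–86.
Taking the reverse complement of ATCCATGT gives ACATGGAT, found at positions 127–134 on the template; the primer anneals here to the top strand with its 3' end pointing upstream.
The product runs from position 67 to position 134, so its length is 134 − 67 + 1 = 68 bp.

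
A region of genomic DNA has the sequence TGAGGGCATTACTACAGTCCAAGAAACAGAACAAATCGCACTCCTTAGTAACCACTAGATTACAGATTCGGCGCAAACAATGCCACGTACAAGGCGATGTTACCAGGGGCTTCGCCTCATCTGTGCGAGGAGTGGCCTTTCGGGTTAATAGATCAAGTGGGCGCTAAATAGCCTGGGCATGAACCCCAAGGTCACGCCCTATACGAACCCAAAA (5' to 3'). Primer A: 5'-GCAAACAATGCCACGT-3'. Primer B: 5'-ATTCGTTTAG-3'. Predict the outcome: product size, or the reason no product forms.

No product — primer B has no binding site in the template.

Primer B (ATTCGTTTAG) does not match the top strand, and its reverse complement CTAAACGAAT does not match either.
With no annealing site for primer B, no amplification occurs.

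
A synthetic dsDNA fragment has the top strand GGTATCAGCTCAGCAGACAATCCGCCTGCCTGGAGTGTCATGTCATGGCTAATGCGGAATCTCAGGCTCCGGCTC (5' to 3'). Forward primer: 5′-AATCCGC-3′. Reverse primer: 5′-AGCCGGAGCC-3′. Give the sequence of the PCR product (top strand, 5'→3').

5'-AATCCGCCTGCCTGGAGTGTCATGTCATGGCTAATGCGGAATCTCAGGCTCCGGCT-3'

The forward primer matches the template at positions 19–25.
Reverse complement of the reverse primer: GGCTCCGGCT. This occurs on the top strand at positions 65–74.
The product is the template from position 19 through 74 (56 bp).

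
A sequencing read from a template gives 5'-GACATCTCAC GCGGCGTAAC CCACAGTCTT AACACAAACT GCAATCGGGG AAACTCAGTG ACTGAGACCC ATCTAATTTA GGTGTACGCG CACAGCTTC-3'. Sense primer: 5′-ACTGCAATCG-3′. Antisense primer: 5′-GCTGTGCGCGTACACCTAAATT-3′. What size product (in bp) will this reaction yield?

59 bp

Scanning the template, ACTGCAATCG occurs at positions 38–47; this primer anneals to the bottom strand there with its 3' end pointing downstream.
Taking the reverse complement of GCTGTGCGCGTACACCTAAATT gives AATTTAGGTGTACGCGCACAGC, found at positions 75–96 on the template; the primer anneals here to the top strand with its 3' end pointing upstream.
Product length = (reverse-primer end) − (forward-primer start) + 1 = 96 − 38 + 1 = 59 bp.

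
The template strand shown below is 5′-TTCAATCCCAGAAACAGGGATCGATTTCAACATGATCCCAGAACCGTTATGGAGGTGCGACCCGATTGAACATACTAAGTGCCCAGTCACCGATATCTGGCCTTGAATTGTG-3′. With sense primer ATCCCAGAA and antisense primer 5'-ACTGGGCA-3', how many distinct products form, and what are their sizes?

The forward primer ATCCCAGAA matches the top strand at positions 5–13, 35–43.
The reverse primer's reverse complement is TGCCCAGT, matching at positions 80–87.
Each forward site pairs with the reverse site to give a product ending at position 87: sizes 83, 53 bp.

Two products: 83 bp, 53 bp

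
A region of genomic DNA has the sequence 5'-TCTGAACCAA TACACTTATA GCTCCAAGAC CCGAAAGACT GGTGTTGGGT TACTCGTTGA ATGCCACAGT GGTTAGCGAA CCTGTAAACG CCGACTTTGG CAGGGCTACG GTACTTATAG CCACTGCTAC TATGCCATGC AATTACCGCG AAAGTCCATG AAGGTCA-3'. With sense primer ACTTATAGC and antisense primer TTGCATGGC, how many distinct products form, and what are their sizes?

Two products: 129 bp, 30 bp

The forward primer ACTTATAGC matches the top strand at positions 14–22, 113–121.
The reverse primer's reverse complement is GCCATGCAA, matching at positions 134–142.
Each forward site pairs with the reverse site to give a product ending at position 142: sizes 129, 30 bp.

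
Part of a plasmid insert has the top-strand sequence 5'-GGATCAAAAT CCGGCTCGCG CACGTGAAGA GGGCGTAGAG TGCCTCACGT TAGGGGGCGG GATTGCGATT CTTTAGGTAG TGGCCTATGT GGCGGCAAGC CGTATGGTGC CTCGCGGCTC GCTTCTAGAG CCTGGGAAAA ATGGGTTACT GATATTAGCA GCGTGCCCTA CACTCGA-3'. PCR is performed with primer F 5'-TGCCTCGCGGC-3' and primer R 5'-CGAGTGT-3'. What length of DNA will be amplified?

Scanning the template, TGCCTCGCGGC occurs at positions 108–118; this primer anneals to the bottom strand there with its 3' end pointing downstream.
Reverse complement of the reverse primer: ACACTCG. This occurs on the top strand at positions 170–176.
Amplicon spans positions 108–176: 69 bp.

69 bp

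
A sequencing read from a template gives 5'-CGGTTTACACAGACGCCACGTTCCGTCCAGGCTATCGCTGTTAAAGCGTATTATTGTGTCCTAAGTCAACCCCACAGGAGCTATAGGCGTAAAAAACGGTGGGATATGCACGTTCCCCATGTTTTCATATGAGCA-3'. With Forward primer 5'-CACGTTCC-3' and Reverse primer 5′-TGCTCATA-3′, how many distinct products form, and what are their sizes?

Two products: 119 bp, 27 bp

The forward primer CACGTTCC matches the top strand at positions 17–24, 109–116.
The reverse primer's reverse complement is TATGAGCA, matching at positions 128–135.
Each forward site pairs with the reverse site to give a product ending at position 135: sizes 119, 27 bp.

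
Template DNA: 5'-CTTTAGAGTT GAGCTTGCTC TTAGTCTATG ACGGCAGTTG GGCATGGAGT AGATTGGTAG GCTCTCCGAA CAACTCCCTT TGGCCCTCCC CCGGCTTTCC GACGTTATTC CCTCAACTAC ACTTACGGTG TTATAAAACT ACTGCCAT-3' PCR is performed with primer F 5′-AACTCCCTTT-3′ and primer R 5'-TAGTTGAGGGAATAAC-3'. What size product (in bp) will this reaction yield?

48 bp

Forward primer AACTCCCTTT is found on the top strand at positions 72–81.
The reverse primer's reverse complement is GTTATTCCCTCAACTA, which matches the template at positions 104–119.
Product length = (reverse-primer end) − (forward-primer start) + 1 = 119 − 72 + 1 = 48 bp.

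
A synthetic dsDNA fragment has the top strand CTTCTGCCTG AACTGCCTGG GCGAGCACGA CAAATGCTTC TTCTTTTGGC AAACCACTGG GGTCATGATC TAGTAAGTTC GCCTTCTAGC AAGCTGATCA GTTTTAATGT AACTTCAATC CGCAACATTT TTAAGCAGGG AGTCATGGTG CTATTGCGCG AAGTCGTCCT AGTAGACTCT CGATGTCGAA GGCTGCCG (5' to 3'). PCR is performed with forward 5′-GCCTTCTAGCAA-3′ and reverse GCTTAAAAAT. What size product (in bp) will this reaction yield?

Scanning the template, GCCTTCTAGCAA occurs at positions 81–92; this primer anneals to the bottom strand there with its 3' end pointing downstream.
Taking the reverse complement of GCTTAAAAAT gives ATTTTTAAGC, found at positions 127–136 on the template; the primer anneals here to the top strand with its 3' end pointing upstream.
The product runs from position 81 to position 136, so its length is 136 − 81 + 1 = 56 bp.

56 bp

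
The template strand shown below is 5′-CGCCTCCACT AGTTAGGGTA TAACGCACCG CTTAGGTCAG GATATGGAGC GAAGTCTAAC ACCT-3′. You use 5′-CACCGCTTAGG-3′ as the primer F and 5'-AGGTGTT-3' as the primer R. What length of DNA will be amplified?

39 bp

Scanning the template, CACCGCTTAGG occurs at positions 26–36; this primer anneals to the bottom strand there with its 3' end pointing downstream.
Taking the reverse complement of AGGTGTT gives AACACCT, found at positions 58–64 on the template; the primer anneals here to the top strand with its 3' end pointing upstream.
Product length = (reverse-primer end) − (forward-primer start) + 1 = 64 − 26 + 1 = 39 bp.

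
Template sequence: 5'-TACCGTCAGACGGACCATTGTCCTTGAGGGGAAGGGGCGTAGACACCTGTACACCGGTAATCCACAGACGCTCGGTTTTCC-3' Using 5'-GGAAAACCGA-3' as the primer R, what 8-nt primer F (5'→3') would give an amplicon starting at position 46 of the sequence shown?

5'-CCTGTACA-3'

The reverse primer's reverse complement TCGGTTTTCC matches the template at positions 72–81; the product starts at position 46.
The forward primer is identical to the top strand over positions 46–53: CCTGTACA.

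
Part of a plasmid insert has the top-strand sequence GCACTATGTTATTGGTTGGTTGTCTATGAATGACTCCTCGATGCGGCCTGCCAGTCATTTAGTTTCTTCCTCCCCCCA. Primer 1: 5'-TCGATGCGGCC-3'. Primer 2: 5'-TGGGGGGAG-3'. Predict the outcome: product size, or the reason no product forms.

Yes — a 41 bp product.

Primer 1 (TCGATGCGGCC) matches the top strand at positions 38–48; it acts as a forward primer.
Primer 2's reverse complement is CTCCCCCCA, matching the top strand at positions 70–78; it acts as a reverse primer.
The 3' ends face each other across positions 38–78, giving a 41 bp product.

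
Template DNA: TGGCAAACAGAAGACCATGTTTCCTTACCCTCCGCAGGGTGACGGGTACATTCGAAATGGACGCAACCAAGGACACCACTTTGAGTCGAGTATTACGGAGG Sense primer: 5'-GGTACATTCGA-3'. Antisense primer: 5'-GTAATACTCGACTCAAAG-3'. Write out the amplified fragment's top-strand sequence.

5'-GGTACATTCGAAATGGACGCAACCAAGGACACCACTTTGAGTCGAGTATTAC-3'

Scanning the template, GGTACATTCGA occurs at positions 45–55; this primer anneals to the bottom strand there with its 3' end pointing downstream.
Taking the reverse complement of GTAATACTCGACTCAAAG gives CTTTGAGTCGAGTATTAC, found at positions 79–96 on the template; the primer anneals here to the top strand with its 3' end pointing upstream.
The product is the template from position 45 through 96 (52 bp).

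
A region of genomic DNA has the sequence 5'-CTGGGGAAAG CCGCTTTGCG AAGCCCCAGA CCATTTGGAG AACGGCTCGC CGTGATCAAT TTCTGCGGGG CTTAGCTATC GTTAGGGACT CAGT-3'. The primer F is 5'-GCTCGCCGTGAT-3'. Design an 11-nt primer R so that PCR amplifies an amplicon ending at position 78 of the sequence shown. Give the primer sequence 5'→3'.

5'-TAGCTAAGCCC-3'

The forward primer binds at positions 45–56; the product's 3' end on the top strand is position 78.
The reverse primer anneals to the top strand over positions 68–78, i.e. to GGGCTTAGCTA.
Its sequence written 5'→3' is the reverse complement: TAGCTAAGCCC.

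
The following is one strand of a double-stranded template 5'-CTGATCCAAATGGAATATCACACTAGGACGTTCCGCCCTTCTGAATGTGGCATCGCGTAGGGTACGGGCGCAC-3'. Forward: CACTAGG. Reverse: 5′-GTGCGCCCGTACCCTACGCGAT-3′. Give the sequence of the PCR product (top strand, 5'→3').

5'-CACTAGGACGTTCCGCCCTTCTGAATGTGGCATCGCGTAGGGTACGGGCGCAC-3'

Scanning the template, CACTAGG occurs at positions 21–27; this primer anneals to the bottom strand there with its 3' end pointing downstream.
Reverse complement of the reverse primer: ATCGCGTAGGGTACGGGCGCAC. This occurs on the top strand at positions 52–73.
The product is the template from position 21 through 73 (53 bp).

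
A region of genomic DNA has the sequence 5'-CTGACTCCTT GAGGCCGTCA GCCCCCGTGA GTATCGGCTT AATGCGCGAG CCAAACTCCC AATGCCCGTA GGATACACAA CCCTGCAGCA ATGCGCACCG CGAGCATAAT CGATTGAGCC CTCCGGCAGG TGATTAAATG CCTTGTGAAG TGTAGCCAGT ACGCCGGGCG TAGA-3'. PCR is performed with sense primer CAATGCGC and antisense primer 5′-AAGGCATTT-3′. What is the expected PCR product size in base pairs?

The forward primer matches the template at positions 89–96.
The reverse primer's reverse complement is AAATGCCTT, which matches the template at positions 136–144.
Product length = (reverse-primer end) − (forward-primer start) + 1 = 144 − 89 + 1 = 56 bp.

56 bp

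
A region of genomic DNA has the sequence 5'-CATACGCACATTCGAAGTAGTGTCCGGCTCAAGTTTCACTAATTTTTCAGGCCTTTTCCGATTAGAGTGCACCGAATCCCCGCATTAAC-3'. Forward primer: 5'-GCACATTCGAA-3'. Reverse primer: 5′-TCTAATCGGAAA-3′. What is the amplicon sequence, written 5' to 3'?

Forward primer GCACATTCGAA is found on the top strand at positions 6–16.
The reverse primer's reverse complement is TTTCCGATTAGA, which matches the template at positions 55–66.
The product is the template from position 6 through 66 (61 bp).

5'-GCACATTCGAAGTAGTGTCCGGCTCAAGTTTCACTAATTTTTCAGGCCTTTTCCGATTAGA-3'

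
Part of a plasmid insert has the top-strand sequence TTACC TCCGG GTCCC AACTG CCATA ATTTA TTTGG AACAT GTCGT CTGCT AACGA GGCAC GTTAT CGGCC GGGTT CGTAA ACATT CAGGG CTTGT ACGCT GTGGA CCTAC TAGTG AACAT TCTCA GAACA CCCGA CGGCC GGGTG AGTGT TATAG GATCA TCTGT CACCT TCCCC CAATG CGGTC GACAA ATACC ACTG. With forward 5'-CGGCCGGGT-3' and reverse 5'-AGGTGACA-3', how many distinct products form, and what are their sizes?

Two products: 105 bp, 35 bp

The forward primer CGGCCGGGT matches the top strand at positions 66–74, 136–144.
The reverse primer's reverse complement is TGTCACCT, matching at positions 163–170.
Each forward site pairs with the reverse site to give a product ending at position 170: sizes 105, 35 bp.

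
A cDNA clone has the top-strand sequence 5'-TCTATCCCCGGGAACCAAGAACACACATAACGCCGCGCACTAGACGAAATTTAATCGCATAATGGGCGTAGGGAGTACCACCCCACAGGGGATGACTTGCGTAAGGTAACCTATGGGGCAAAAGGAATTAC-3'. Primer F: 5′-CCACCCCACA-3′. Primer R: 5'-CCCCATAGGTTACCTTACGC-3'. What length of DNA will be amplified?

41 bp

The forward primer matches the template at positions 78–87.
Reverse complement of the reverse primer: GCGTAAGGTAACCTATGGGG. This occurs on the top strand at positions 99–118.
Product length = (reverse-primer end) − (forward-primer start) + 1 = 118 − 78 + 1 = 41 bp.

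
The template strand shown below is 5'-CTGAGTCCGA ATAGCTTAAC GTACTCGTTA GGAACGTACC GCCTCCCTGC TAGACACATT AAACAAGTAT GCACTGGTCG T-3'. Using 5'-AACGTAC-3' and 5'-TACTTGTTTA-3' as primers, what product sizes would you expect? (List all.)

The forward primer AACGTAC matches the top strand at positions 18–24, 33–39.
The reverse primer's reverse complement is TAAACAAGTA, matching at positions 60–69.
Each forward site pairs with the reverse site to give a product ending at position 69: sizes 52, 37 bp.

52 bp, 37 bp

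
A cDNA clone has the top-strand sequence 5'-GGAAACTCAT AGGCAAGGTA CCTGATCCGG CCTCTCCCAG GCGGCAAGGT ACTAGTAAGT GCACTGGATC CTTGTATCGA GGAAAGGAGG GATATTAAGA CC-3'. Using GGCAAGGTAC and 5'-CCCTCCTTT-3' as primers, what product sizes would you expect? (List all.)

The forward primer GGCAAGGTAC matches the top strand at positions 12–21, 43–52.
The reverse primer's reverse complement is AAAGGAGGG, matching at positions 83–91.
Each forward site pairs with the reverse site to give a product ending at position 91: sizes 80, 49 bp.

80 bp, 49 bp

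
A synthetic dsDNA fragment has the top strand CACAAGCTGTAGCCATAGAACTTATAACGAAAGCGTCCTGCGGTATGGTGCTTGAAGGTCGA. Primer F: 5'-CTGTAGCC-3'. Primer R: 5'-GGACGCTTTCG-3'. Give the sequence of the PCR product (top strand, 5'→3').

Forward primer CTGTAGCC is found on the top strand at positions 7–14.
Reverse complement of the reverse primer: CGAAAGCGTCC. This occurs on the top strand at positions 28–38.
The product is the template from position 7 through 38 (32 bp).

5'-CTGTAGCCATAGAACTTATAACGAAAGCGTCC-3'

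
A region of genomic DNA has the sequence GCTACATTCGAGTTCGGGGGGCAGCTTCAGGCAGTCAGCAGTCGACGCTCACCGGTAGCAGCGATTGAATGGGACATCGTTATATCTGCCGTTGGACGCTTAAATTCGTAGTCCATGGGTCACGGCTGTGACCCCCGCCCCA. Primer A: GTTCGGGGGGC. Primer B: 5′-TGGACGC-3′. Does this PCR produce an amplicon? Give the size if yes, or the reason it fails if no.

No product — both primers anneal to the same strand and extend in the same direction.

Primer A (GTTCGGGGGGC) matches the top strand at positions 12–22 (3' end points downstream).
Primer B (TGGACGC) also matches the top strand directly, at positions 93–99 — its reverse complement GCGTCCA is not present.
Both primers anneal to the bottom strand with 3' ends pointing the same way, so neither can prime synthesis back toward the other.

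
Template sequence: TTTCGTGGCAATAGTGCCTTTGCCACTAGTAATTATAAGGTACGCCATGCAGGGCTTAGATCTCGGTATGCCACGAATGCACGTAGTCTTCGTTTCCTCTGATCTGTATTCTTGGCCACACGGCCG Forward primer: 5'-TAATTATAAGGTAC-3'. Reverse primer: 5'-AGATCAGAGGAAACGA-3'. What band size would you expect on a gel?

Scanning the template, TAATTATAAGGTAC occurs at positions 30–43; this primer anneals to the bottom strand there with its 3' end pointing downstream.
Taking the reverse complement of AGATCAGAGGAAACGA gives TCGTTTCCTCTGATCT, found at positions 90–105 on the template; the primer anneals here to the top strand with its 3' end pointing upstream.
The product runs from position 30 to position 105, so its length is 105 − 30 + 1 = 76 bp.

76 bp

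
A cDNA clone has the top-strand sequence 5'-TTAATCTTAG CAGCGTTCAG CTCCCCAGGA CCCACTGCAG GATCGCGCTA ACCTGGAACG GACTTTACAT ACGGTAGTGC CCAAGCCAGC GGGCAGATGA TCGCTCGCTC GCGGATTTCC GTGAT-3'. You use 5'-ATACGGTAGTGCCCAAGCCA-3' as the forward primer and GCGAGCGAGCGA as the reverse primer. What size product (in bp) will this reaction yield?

44 bp

Forward primer ATACGGTAGTGCCCAAGCCA is found on the top strand at positions 69–88.
Reverse complement of the reverse primer: TCGCTCGCTCGC. This occurs on the top strand at positions 101–112.
Amplicon spans positions 69–112: 44 bp.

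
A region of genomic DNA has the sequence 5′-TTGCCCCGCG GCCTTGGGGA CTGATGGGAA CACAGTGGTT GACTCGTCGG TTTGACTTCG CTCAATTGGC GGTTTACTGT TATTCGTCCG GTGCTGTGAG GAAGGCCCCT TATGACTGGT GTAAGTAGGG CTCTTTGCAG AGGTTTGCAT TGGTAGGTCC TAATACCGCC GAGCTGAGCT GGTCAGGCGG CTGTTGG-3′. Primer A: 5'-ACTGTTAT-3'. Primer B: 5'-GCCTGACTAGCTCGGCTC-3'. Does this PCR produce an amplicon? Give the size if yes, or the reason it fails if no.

No product — primer B has no binding site in the template.

Primer B (GCCTGACTAGCTCGGCTC) does not match the top strand, and its reverse complement GAGCCGAGCTAGTCAGGC does not match either.
With no annealing site for primer B, no amplification occurs.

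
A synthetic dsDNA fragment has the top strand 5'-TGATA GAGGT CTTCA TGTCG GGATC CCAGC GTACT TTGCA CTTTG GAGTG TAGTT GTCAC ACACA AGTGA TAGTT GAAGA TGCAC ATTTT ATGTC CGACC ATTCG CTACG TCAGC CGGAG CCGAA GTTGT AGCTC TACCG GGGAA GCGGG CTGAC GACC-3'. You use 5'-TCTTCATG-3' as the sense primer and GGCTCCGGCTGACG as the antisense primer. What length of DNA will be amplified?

113 bp

Scanning the template, TCTTCATG occurs at positions 10–17; this primer anneals to the bottom strand there with its 3' end pointing downstream.
Taking the reverse complement of GGCTCCGGCTGACG gives CGTCAGCCGGAGCC, found at positions 109–122 on the template; the primer anneals here to the top strand with its 3' end pointing upstream.
Product length = (reverse-primer end) − (forward-primer start) + 1 = 122 − 10 + 1 = 113 bp.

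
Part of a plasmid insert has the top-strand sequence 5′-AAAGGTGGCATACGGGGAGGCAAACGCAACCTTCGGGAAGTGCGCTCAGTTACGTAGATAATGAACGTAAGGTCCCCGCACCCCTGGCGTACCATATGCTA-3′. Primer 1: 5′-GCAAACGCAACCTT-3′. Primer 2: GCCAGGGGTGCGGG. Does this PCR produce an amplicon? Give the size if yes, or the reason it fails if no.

Primer 1 (GCAAACGCAACCTT) matches the top strand at positions 20–33; it acts as a forward primer.
Primer 2's reverse complement is CCCGCACCCCTGGC, matching the top strand at positions 75–88; it acts as a reverse primer.
The 3' ends face each other across positions 20–88, giving a 69 bp product.

Yes — a 69 bp product.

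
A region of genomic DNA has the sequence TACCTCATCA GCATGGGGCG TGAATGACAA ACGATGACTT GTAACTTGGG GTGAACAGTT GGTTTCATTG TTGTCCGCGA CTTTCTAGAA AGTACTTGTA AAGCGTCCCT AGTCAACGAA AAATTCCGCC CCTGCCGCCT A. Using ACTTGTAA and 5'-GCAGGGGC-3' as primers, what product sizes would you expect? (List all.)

The forward primer ACTTGTAA matches the top strand at positions 37–44, 94–101.
The reverse primer's reverse complement is GCCCCTGC, matching at positions 128–135.
Each forward site pairs with the reverse site to give a product ending at position 135: sizes 99, 42 bp.

99 bp, 42 bp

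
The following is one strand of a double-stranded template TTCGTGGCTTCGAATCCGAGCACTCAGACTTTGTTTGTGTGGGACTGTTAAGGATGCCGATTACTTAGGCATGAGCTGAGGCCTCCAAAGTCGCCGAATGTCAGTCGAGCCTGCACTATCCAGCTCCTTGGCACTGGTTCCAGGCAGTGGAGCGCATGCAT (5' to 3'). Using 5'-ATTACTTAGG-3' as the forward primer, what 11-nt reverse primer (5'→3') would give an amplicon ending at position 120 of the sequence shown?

5'-GATAGTGCAGG-3'

The forward primer binds at positions 60–69; the product's 3' end on the top strand is position 120.
The reverse primer anneals to the top strand over positions 110–120, i.e. to CCTGCACTATC.
Its sequence written 5'→3' is the reverse complement: GATAGTGCAGG.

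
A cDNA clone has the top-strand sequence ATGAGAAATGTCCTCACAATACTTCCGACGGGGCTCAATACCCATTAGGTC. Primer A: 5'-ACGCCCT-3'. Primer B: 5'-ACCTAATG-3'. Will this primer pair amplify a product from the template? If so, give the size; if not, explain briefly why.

Primer A (ACGCCCT) does not match the top strand, and its reverse complement AGGGCGT does not match either.
With no annealing site for primer A, no amplification occurs.

No product — primer A has no binding site in the template.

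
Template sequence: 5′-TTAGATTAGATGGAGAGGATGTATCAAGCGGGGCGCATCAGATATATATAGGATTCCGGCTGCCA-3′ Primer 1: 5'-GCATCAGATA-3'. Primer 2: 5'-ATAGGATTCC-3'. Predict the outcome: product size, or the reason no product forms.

Primer 1 (GCATCAGATA) matches the top strand at positions 35–44 (3' end points downstream).
Primer 2 (ATAGGATTCC) also matches the top strand directly, at positions 48–57 — its reverse complement GGAATCCTAT is not present.
Both primers anneal to the bottom strand with 3' ends pointing the same way, so neither can prime synthesis back toward the other.

No product — both primers anneal to the same strand and extend in the same direction.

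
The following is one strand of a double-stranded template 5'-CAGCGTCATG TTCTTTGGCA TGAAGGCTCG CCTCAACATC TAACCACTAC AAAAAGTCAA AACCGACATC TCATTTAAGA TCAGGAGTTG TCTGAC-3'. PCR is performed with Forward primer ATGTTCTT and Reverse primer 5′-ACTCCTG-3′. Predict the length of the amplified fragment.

The forward primer matches the template at positions 8–15.
Taking the reverse complement of ACTCCTG gives CAGGAGT, found at positions 82–88 on the template; the primer anneals here to the top strand with its 3' end pointing upstream.
The product runs from position 8 to position 88, so its length is 88 − 8 + 1 = 81 bp.

81 bp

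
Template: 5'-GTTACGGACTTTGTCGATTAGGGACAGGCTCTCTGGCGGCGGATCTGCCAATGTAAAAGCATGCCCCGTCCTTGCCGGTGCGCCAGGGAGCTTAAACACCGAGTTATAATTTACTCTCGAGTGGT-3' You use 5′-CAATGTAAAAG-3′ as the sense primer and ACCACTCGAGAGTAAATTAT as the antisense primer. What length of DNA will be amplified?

77 bp

Forward primer CAATGTAAAAG is found on the top strand at positions 49–59.
Reverse complement of the reverse primer: ATAATTTACTCTCGAGTGGT. This occurs on the top strand at positions 106–125.
Amplicon spans positions 49–125: 77 bp.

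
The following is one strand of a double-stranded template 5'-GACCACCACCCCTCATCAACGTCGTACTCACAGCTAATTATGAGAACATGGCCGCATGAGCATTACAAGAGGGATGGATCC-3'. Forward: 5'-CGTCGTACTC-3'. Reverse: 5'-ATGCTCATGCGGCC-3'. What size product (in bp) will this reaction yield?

Forward primer CGTCGTACTC is found on the top strand at positions 20–29.
The reverse primer's reverse complement is GGCCGCATGAGCAT, which matches the template at positions 50–63.
Amplicon spans positions 20–63: 44 bp.

44 bp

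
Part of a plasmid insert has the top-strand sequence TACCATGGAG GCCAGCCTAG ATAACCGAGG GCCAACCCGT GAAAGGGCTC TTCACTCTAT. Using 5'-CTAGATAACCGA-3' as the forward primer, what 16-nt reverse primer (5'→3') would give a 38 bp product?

5'-TGAAGAGCCCTTTCAC-3'

The forward primer binds at positions 17–28, so a 38 bp product ends at position 17 + 38 − 1 = 54.
The reverse primer anneals to the top strand over positions 39–54, i.e. to GTGAAAGGGCTCTTCA.
Its sequence written 5'→3' is the reverse complement: TGAAGAGCCCTTTCAC.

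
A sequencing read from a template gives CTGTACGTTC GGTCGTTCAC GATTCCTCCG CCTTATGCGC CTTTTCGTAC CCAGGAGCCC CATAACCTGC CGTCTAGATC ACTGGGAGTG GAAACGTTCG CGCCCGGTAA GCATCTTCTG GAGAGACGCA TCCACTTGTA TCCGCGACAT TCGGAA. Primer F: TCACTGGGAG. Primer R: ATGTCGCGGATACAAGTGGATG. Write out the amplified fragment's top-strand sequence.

Scanning the template, TCACTGGGAG occurs at positions 79–88; this primer anneals to the bottom strand there with its 3' end pointing downstream.
The reverse primer's reverse complement is CATCCACTTGTATCCGCGACAT, which matches the template at positions 129–150.
The product is the template from position 79 through 150 (72 bp).

5'-TCACTGGGAGTGGAAACGTTCGCGCCCGGTAAGCATCTTCTGGAGAGACGCATCCACTTGTATCCGCGACAT-3'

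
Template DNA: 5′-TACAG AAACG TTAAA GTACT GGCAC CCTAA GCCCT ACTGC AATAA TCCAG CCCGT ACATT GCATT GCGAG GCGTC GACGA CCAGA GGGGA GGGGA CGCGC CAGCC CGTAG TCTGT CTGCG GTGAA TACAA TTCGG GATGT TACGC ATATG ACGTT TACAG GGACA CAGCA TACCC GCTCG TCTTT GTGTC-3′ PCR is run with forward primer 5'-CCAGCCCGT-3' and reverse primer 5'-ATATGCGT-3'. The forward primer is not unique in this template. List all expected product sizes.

The forward primer CCAGCCCGT matches the top strand at positions 47–55, 100–108.
The reverse primer's reverse complement is ACGCATAT, matching at positions 142–149.
Each forward site pairs with the reverse site to give a product ending at position 149: sizes 103, 50 bp.

103 bp, 50 bp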